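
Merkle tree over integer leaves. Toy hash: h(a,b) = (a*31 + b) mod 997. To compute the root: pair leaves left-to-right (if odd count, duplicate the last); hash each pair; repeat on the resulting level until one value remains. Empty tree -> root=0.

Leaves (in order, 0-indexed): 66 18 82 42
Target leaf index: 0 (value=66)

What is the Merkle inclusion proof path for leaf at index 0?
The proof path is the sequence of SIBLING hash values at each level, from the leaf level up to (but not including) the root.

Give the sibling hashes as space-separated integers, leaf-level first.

Answer: 18 590

Derivation:
L0 (leaves): [66, 18, 82, 42], target index=0
L1: h(66,18)=(66*31+18)%997=70 [pair 0] h(82,42)=(82*31+42)%997=590 [pair 1] -> [70, 590]
  Sibling for proof at L0: 18
L2: h(70,590)=(70*31+590)%997=766 [pair 0] -> [766]
  Sibling for proof at L1: 590
Root: 766
Proof path (sibling hashes from leaf to root): [18, 590]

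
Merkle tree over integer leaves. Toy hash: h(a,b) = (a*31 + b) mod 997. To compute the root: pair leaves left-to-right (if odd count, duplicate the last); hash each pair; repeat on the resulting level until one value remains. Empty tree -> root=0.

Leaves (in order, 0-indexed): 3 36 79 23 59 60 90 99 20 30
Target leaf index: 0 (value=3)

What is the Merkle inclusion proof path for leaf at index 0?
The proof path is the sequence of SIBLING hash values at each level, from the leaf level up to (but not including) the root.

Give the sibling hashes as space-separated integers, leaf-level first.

Answer: 36 478 631 601

Derivation:
L0 (leaves): [3, 36, 79, 23, 59, 60, 90, 99, 20, 30], target index=0
L1: h(3,36)=(3*31+36)%997=129 [pair 0] h(79,23)=(79*31+23)%997=478 [pair 1] h(59,60)=(59*31+60)%997=892 [pair 2] h(90,99)=(90*31+99)%997=895 [pair 3] h(20,30)=(20*31+30)%997=650 [pair 4] -> [129, 478, 892, 895, 650]
  Sibling for proof at L0: 36
L2: h(129,478)=(129*31+478)%997=489 [pair 0] h(892,895)=(892*31+895)%997=631 [pair 1] h(650,650)=(650*31+650)%997=860 [pair 2] -> [489, 631, 860]
  Sibling for proof at L1: 478
L3: h(489,631)=(489*31+631)%997=835 [pair 0] h(860,860)=(860*31+860)%997=601 [pair 1] -> [835, 601]
  Sibling for proof at L2: 631
L4: h(835,601)=(835*31+601)%997=564 [pair 0] -> [564]
  Sibling for proof at L3: 601
Root: 564
Proof path (sibling hashes from leaf to root): [36, 478, 631, 601]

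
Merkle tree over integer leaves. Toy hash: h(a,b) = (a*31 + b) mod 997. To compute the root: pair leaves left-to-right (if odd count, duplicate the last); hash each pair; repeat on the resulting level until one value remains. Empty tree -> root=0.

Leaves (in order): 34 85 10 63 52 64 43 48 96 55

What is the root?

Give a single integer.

Answer: 88

Derivation:
L0: [34, 85, 10, 63, 52, 64, 43, 48, 96, 55]
L1: h(34,85)=(34*31+85)%997=142 h(10,63)=(10*31+63)%997=373 h(52,64)=(52*31+64)%997=679 h(43,48)=(43*31+48)%997=384 h(96,55)=(96*31+55)%997=40 -> [142, 373, 679, 384, 40]
L2: h(142,373)=(142*31+373)%997=787 h(679,384)=(679*31+384)%997=496 h(40,40)=(40*31+40)%997=283 -> [787, 496, 283]
L3: h(787,496)=(787*31+496)%997=965 h(283,283)=(283*31+283)%997=83 -> [965, 83]
L4: h(965,83)=(965*31+83)%997=88 -> [88]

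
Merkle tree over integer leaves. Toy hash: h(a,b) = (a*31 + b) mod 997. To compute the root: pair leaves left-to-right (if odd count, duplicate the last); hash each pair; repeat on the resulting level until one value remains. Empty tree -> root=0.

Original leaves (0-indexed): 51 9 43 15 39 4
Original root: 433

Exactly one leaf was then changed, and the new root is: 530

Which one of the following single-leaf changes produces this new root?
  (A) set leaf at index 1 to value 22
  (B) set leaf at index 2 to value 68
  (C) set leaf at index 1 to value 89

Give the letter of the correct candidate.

Original leaves: [51, 9, 43, 15, 39, 4]
Target new root: 530
Try each candidate change and compute the resulting root:
Candidate A: set leaf[1] = 22 -> leaves = [51, 22, 43, 15, 39, 4]
  L0: [51, 22, 43, 15, 39, 4]
  L1: h(51,22)=(51*31+22)%997=606 h(43,15)=(43*31+15)%997=351 h(39,4)=(39*31+4)%997=216 -> [606, 351, 216]
  L2: h(606,351)=(606*31+351)%997=194 h(216,216)=(216*31+216)%997=930 -> [194, 930]
  L3: h(194,930)=(194*31+930)%997=962 -> [962]
  root = 962 != target 530
Candidate B: set leaf[2] = 68 -> leaves = [51, 9, 68, 15, 39, 4]
  L0: [51, 9, 68, 15, 39, 4]
  L1: h(51,9)=(51*31+9)%997=593 h(68,15)=(68*31+15)%997=129 h(39,4)=(39*31+4)%997=216 -> [593, 129, 216]
  L2: h(593,129)=(593*31+129)%997=566 h(216,216)=(216*31+216)%997=930 -> [566, 930]
  L3: h(566,930)=(566*31+930)%997=530 -> [530]
  root = 530 == target 530  ** MATCH **
Candidate C: set leaf[1] = 89 -> leaves = [51, 89, 43, 15, 39, 4]
  L0: [51, 89, 43, 15, 39, 4]
  L1: h(51,89)=(51*31+89)%997=673 h(43,15)=(43*31+15)%997=351 h(39,4)=(39*31+4)%997=216 -> [673, 351, 216]
  L2: h(673,351)=(673*31+351)%997=277 h(216,216)=(216*31+216)%997=930 -> [277, 930]
  L3: h(277,930)=(277*31+930)%997=544 -> [544]
  root = 544 != target 530
Candidate B produces the target root.

Answer: B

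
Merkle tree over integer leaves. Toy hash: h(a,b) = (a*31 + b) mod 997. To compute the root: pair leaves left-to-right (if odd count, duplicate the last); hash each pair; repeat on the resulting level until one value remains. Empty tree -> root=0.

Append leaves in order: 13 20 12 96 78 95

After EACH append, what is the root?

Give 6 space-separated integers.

After append 13 (leaves=[13]):
  L0: [13]
  root=13
After append 20 (leaves=[13, 20]):
  L0: [13, 20]
  L1: h(13,20)=(13*31+20)%997=423 -> [423]
  root=423
After append 12 (leaves=[13, 20, 12]):
  L0: [13, 20, 12]
  L1: h(13,20)=(13*31+20)%997=423 h(12,12)=(12*31+12)%997=384 -> [423, 384]
  L2: h(423,384)=(423*31+384)%997=536 -> [536]
  root=536
After append 96 (leaves=[13, 20, 12, 96]):
  L0: [13, 20, 12, 96]
  L1: h(13,20)=(13*31+20)%997=423 h(12,96)=(12*31+96)%997=468 -> [423, 468]
  L2: h(423,468)=(423*31+468)%997=620 -> [620]
  root=620
After append 78 (leaves=[13, 20, 12, 96, 78]):
  L0: [13, 20, 12, 96, 78]
  L1: h(13,20)=(13*31+20)%997=423 h(12,96)=(12*31+96)%997=468 h(78,78)=(78*31+78)%997=502 -> [423, 468, 502]
  L2: h(423,468)=(423*31+468)%997=620 h(502,502)=(502*31+502)%997=112 -> [620, 112]
  L3: h(620,112)=(620*31+112)%997=389 -> [389]
  root=389
After append 95 (leaves=[13, 20, 12, 96, 78, 95]):
  L0: [13, 20, 12, 96, 78, 95]
  L1: h(13,20)=(13*31+20)%997=423 h(12,96)=(12*31+96)%997=468 h(78,95)=(78*31+95)%997=519 -> [423, 468, 519]
  L2: h(423,468)=(423*31+468)%997=620 h(519,519)=(519*31+519)%997=656 -> [620, 656]
  L3: h(620,656)=(620*31+656)%997=933 -> [933]
  root=933

Answer: 13 423 536 620 389 933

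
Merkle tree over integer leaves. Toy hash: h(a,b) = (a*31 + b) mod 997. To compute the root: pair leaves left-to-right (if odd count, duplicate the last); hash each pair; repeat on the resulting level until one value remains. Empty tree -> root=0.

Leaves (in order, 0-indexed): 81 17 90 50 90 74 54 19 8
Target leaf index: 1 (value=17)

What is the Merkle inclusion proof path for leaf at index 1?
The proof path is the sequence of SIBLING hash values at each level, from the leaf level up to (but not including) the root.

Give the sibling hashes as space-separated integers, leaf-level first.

L0 (leaves): [81, 17, 90, 50, 90, 74, 54, 19, 8], target index=1
L1: h(81,17)=(81*31+17)%997=534 [pair 0] h(90,50)=(90*31+50)%997=846 [pair 1] h(90,74)=(90*31+74)%997=870 [pair 2] h(54,19)=(54*31+19)%997=696 [pair 3] h(8,8)=(8*31+8)%997=256 [pair 4] -> [534, 846, 870, 696, 256]
  Sibling for proof at L0: 81
L2: h(534,846)=(534*31+846)%997=451 [pair 0] h(870,696)=(870*31+696)%997=747 [pair 1] h(256,256)=(256*31+256)%997=216 [pair 2] -> [451, 747, 216]
  Sibling for proof at L1: 846
L3: h(451,747)=(451*31+747)%997=770 [pair 0] h(216,216)=(216*31+216)%997=930 [pair 1] -> [770, 930]
  Sibling for proof at L2: 747
L4: h(770,930)=(770*31+930)%997=872 [pair 0] -> [872]
  Sibling for proof at L3: 930
Root: 872
Proof path (sibling hashes from leaf to root): [81, 846, 747, 930]

Answer: 81 846 747 930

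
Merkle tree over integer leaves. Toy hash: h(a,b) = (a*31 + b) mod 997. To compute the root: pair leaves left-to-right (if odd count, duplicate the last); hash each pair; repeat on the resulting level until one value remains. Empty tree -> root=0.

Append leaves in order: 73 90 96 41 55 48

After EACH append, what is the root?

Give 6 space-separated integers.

After append 73 (leaves=[73]):
  L0: [73]
  root=73
After append 90 (leaves=[73, 90]):
  L0: [73, 90]
  L1: h(73,90)=(73*31+90)%997=359 -> [359]
  root=359
After append 96 (leaves=[73, 90, 96]):
  L0: [73, 90, 96]
  L1: h(73,90)=(73*31+90)%997=359 h(96,96)=(96*31+96)%997=81 -> [359, 81]
  L2: h(359,81)=(359*31+81)%997=243 -> [243]
  root=243
After append 41 (leaves=[73, 90, 96, 41]):
  L0: [73, 90, 96, 41]
  L1: h(73,90)=(73*31+90)%997=359 h(96,41)=(96*31+41)%997=26 -> [359, 26]
  L2: h(359,26)=(359*31+26)%997=188 -> [188]
  root=188
After append 55 (leaves=[73, 90, 96, 41, 55]):
  L0: [73, 90, 96, 41, 55]
  L1: h(73,90)=(73*31+90)%997=359 h(96,41)=(96*31+41)%997=26 h(55,55)=(55*31+55)%997=763 -> [359, 26, 763]
  L2: h(359,26)=(359*31+26)%997=188 h(763,763)=(763*31+763)%997=488 -> [188, 488]
  L3: h(188,488)=(188*31+488)%997=334 -> [334]
  root=334
After append 48 (leaves=[73, 90, 96, 41, 55, 48]):
  L0: [73, 90, 96, 41, 55, 48]
  L1: h(73,90)=(73*31+90)%997=359 h(96,41)=(96*31+41)%997=26 h(55,48)=(55*31+48)%997=756 -> [359, 26, 756]
  L2: h(359,26)=(359*31+26)%997=188 h(756,756)=(756*31+756)%997=264 -> [188, 264]
  L3: h(188,264)=(188*31+264)%997=110 -> [110]
  root=110

Answer: 73 359 243 188 334 110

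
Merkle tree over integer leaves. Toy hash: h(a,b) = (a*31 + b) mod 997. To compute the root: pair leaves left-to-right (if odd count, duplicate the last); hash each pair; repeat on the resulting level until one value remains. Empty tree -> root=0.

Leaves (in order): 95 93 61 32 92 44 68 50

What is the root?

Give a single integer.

L0: [95, 93, 61, 32, 92, 44, 68, 50]
L1: h(95,93)=(95*31+93)%997=47 h(61,32)=(61*31+32)%997=926 h(92,44)=(92*31+44)%997=902 h(68,50)=(68*31+50)%997=164 -> [47, 926, 902, 164]
L2: h(47,926)=(47*31+926)%997=389 h(902,164)=(902*31+164)%997=210 -> [389, 210]
L3: h(389,210)=(389*31+210)%997=305 -> [305]

Answer: 305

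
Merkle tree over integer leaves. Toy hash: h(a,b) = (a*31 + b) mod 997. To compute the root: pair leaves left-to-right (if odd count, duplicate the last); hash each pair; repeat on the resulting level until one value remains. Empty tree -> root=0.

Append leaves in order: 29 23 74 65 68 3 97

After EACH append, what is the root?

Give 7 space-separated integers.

Answer: 29 922 43 34 896 810 806

Derivation:
After append 29 (leaves=[29]):
  L0: [29]
  root=29
After append 23 (leaves=[29, 23]):
  L0: [29, 23]
  L1: h(29,23)=(29*31+23)%997=922 -> [922]
  root=922
After append 74 (leaves=[29, 23, 74]):
  L0: [29, 23, 74]
  L1: h(29,23)=(29*31+23)%997=922 h(74,74)=(74*31+74)%997=374 -> [922, 374]
  L2: h(922,374)=(922*31+374)%997=43 -> [43]
  root=43
After append 65 (leaves=[29, 23, 74, 65]):
  L0: [29, 23, 74, 65]
  L1: h(29,23)=(29*31+23)%997=922 h(74,65)=(74*31+65)%997=365 -> [922, 365]
  L2: h(922,365)=(922*31+365)%997=34 -> [34]
  root=34
After append 68 (leaves=[29, 23, 74, 65, 68]):
  L0: [29, 23, 74, 65, 68]
  L1: h(29,23)=(29*31+23)%997=922 h(74,65)=(74*31+65)%997=365 h(68,68)=(68*31+68)%997=182 -> [922, 365, 182]
  L2: h(922,365)=(922*31+365)%997=34 h(182,182)=(182*31+182)%997=839 -> [34, 839]
  L3: h(34,839)=(34*31+839)%997=896 -> [896]
  root=896
After append 3 (leaves=[29, 23, 74, 65, 68, 3]):
  L0: [29, 23, 74, 65, 68, 3]
  L1: h(29,23)=(29*31+23)%997=922 h(74,65)=(74*31+65)%997=365 h(68,3)=(68*31+3)%997=117 -> [922, 365, 117]
  L2: h(922,365)=(922*31+365)%997=34 h(117,117)=(117*31+117)%997=753 -> [34, 753]
  L3: h(34,753)=(34*31+753)%997=810 -> [810]
  root=810
After append 97 (leaves=[29, 23, 74, 65, 68, 3, 97]):
  L0: [29, 23, 74, 65, 68, 3, 97]
  L1: h(29,23)=(29*31+23)%997=922 h(74,65)=(74*31+65)%997=365 h(68,3)=(68*31+3)%997=117 h(97,97)=(97*31+97)%997=113 -> [922, 365, 117, 113]
  L2: h(922,365)=(922*31+365)%997=34 h(117,113)=(117*31+113)%997=749 -> [34, 749]
  L3: h(34,749)=(34*31+749)%997=806 -> [806]
  root=806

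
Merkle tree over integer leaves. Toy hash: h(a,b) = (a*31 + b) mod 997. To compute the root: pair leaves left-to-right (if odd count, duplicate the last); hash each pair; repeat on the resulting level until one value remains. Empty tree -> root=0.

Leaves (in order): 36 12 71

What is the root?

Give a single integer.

L0: [36, 12, 71]
L1: h(36,12)=(36*31+12)%997=131 h(71,71)=(71*31+71)%997=278 -> [131, 278]
L2: h(131,278)=(131*31+278)%997=351 -> [351]

Answer: 351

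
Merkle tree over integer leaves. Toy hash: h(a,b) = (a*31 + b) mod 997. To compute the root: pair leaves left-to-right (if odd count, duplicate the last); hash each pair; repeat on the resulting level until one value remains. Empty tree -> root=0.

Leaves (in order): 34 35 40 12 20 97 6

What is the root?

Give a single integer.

Answer: 93

Derivation:
L0: [34, 35, 40, 12, 20, 97, 6]
L1: h(34,35)=(34*31+35)%997=92 h(40,12)=(40*31+12)%997=255 h(20,97)=(20*31+97)%997=717 h(6,6)=(6*31+6)%997=192 -> [92, 255, 717, 192]
L2: h(92,255)=(92*31+255)%997=116 h(717,192)=(717*31+192)%997=485 -> [116, 485]
L3: h(116,485)=(116*31+485)%997=93 -> [93]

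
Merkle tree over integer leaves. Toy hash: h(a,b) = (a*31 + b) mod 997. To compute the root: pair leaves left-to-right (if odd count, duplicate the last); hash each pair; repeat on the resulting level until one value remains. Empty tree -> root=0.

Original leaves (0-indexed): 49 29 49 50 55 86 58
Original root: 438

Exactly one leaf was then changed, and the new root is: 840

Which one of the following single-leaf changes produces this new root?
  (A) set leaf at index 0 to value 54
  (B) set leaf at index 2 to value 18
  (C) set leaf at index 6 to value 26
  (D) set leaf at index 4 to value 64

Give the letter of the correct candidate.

Original leaves: [49, 29, 49, 50, 55, 86, 58]
Target new root: 840
Try each candidate change and compute the resulting root:
Candidate A: set leaf[0] = 54 -> leaves = [54, 29, 49, 50, 55, 86, 58]
  L0: [54, 29, 49, 50, 55, 86, 58]
  L1: h(54,29)=(54*31+29)%997=706 h(49,50)=(49*31+50)%997=572 h(55,86)=(55*31+86)%997=794 h(58,58)=(58*31+58)%997=859 -> [706, 572, 794, 859]
  L2: h(706,572)=(706*31+572)%997=524 h(794,859)=(794*31+859)%997=548 -> [524, 548]
  L3: h(524,548)=(524*31+548)%997=840 -> [840]
  root = 840 == target 840  ** MATCH **
Candidate B: set leaf[2] = 18 -> leaves = [49, 29, 18, 50, 55, 86, 58]
  L0: [49, 29, 18, 50, 55, 86, 58]
  L1: h(49,29)=(49*31+29)%997=551 h(18,50)=(18*31+50)%997=608 h(55,86)=(55*31+86)%997=794 h(58,58)=(58*31+58)%997=859 -> [551, 608, 794, 859]
  L2: h(551,608)=(551*31+608)%997=740 h(794,859)=(794*31+859)%997=548 -> [740, 548]
  L3: h(740,548)=(740*31+548)%997=557 -> [557]
  root = 557 != target 840
Candidate C: set leaf[6] = 26 -> leaves = [49, 29, 49, 50, 55, 86, 26]
  L0: [49, 29, 49, 50, 55, 86, 26]
  L1: h(49,29)=(49*31+29)%997=551 h(49,50)=(49*31+50)%997=572 h(55,86)=(55*31+86)%997=794 h(26,26)=(26*31+26)%997=832 -> [551, 572, 794, 832]
  L2: h(551,572)=(551*31+572)%997=704 h(794,832)=(794*31+832)%997=521 -> [704, 521]
  L3: h(704,521)=(704*31+521)%997=411 -> [411]
  root = 411 != target 840
Candidate D: set leaf[4] = 64 -> leaves = [49, 29, 49, 50, 64, 86, 58]
  L0: [49, 29, 49, 50, 64, 86, 58]
  L1: h(49,29)=(49*31+29)%997=551 h(49,50)=(49*31+50)%997=572 h(64,86)=(64*31+86)%997=76 h(58,58)=(58*31+58)%997=859 -> [551, 572, 76, 859]
  L2: h(551,572)=(551*31+572)%997=704 h(76,859)=(76*31+859)%997=224 -> [704, 224]
  L3: h(704,224)=(704*31+224)%997=114 -> [114]
  root = 114 != target 840
Candidate A produces the target root.

Answer: A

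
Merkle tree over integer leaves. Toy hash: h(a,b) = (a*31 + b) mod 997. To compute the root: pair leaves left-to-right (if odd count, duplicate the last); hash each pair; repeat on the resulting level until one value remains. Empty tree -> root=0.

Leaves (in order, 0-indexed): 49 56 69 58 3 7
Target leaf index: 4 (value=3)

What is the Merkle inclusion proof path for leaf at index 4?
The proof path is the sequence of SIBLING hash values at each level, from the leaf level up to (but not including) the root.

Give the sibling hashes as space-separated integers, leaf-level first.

Answer: 7 100 175

Derivation:
L0 (leaves): [49, 56, 69, 58, 3, 7], target index=4
L1: h(49,56)=(49*31+56)%997=578 [pair 0] h(69,58)=(69*31+58)%997=203 [pair 1] h(3,7)=(3*31+7)%997=100 [pair 2] -> [578, 203, 100]
  Sibling for proof at L0: 7
L2: h(578,203)=(578*31+203)%997=175 [pair 0] h(100,100)=(100*31+100)%997=209 [pair 1] -> [175, 209]
  Sibling for proof at L1: 100
L3: h(175,209)=(175*31+209)%997=649 [pair 0] -> [649]
  Sibling for proof at L2: 175
Root: 649
Proof path (sibling hashes from leaf to root): [7, 100, 175]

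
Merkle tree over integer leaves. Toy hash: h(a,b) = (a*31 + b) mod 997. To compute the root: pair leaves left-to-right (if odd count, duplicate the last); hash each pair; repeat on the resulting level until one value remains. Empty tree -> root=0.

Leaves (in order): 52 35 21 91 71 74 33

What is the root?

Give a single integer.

Answer: 396

Derivation:
L0: [52, 35, 21, 91, 71, 74, 33]
L1: h(52,35)=(52*31+35)%997=650 h(21,91)=(21*31+91)%997=742 h(71,74)=(71*31+74)%997=281 h(33,33)=(33*31+33)%997=59 -> [650, 742, 281, 59]
L2: h(650,742)=(650*31+742)%997=952 h(281,59)=(281*31+59)%997=794 -> [952, 794]
L3: h(952,794)=(952*31+794)%997=396 -> [396]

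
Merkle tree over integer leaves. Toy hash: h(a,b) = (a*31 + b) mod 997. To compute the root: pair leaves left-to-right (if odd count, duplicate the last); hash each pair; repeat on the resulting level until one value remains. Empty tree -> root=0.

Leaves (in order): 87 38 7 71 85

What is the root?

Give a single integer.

L0: [87, 38, 7, 71, 85]
L1: h(87,38)=(87*31+38)%997=741 h(7,71)=(7*31+71)%997=288 h(85,85)=(85*31+85)%997=726 -> [741, 288, 726]
L2: h(741,288)=(741*31+288)%997=328 h(726,726)=(726*31+726)%997=301 -> [328, 301]
L3: h(328,301)=(328*31+301)%997=499 -> [499]

Answer: 499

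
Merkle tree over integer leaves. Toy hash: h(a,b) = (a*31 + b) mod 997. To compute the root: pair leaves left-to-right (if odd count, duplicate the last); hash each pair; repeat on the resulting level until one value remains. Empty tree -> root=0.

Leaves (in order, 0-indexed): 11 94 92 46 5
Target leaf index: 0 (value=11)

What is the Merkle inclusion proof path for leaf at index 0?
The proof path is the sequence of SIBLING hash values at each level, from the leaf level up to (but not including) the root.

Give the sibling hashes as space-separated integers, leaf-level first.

Answer: 94 904 135

Derivation:
L0 (leaves): [11, 94, 92, 46, 5], target index=0
L1: h(11,94)=(11*31+94)%997=435 [pair 0] h(92,46)=(92*31+46)%997=904 [pair 1] h(5,5)=(5*31+5)%997=160 [pair 2] -> [435, 904, 160]
  Sibling for proof at L0: 94
L2: h(435,904)=(435*31+904)%997=431 [pair 0] h(160,160)=(160*31+160)%997=135 [pair 1] -> [431, 135]
  Sibling for proof at L1: 904
L3: h(431,135)=(431*31+135)%997=535 [pair 0] -> [535]
  Sibling for proof at L2: 135
Root: 535
Proof path (sibling hashes from leaf to root): [94, 904, 135]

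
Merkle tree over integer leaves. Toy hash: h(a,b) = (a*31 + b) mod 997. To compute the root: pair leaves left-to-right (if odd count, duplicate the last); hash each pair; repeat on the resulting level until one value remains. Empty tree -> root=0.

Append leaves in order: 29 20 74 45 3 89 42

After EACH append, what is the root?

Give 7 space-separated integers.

Answer: 29 919 947 918 623 384 549

Derivation:
After append 29 (leaves=[29]):
  L0: [29]
  root=29
After append 20 (leaves=[29, 20]):
  L0: [29, 20]
  L1: h(29,20)=(29*31+20)%997=919 -> [919]
  root=919
After append 74 (leaves=[29, 20, 74]):
  L0: [29, 20, 74]
  L1: h(29,20)=(29*31+20)%997=919 h(74,74)=(74*31+74)%997=374 -> [919, 374]
  L2: h(919,374)=(919*31+374)%997=947 -> [947]
  root=947
After append 45 (leaves=[29, 20, 74, 45]):
  L0: [29, 20, 74, 45]
  L1: h(29,20)=(29*31+20)%997=919 h(74,45)=(74*31+45)%997=345 -> [919, 345]
  L2: h(919,345)=(919*31+345)%997=918 -> [918]
  root=918
After append 3 (leaves=[29, 20, 74, 45, 3]):
  L0: [29, 20, 74, 45, 3]
  L1: h(29,20)=(29*31+20)%997=919 h(74,45)=(74*31+45)%997=345 h(3,3)=(3*31+3)%997=96 -> [919, 345, 96]
  L2: h(919,345)=(919*31+345)%997=918 h(96,96)=(96*31+96)%997=81 -> [918, 81]
  L3: h(918,81)=(918*31+81)%997=623 -> [623]
  root=623
After append 89 (leaves=[29, 20, 74, 45, 3, 89]):
  L0: [29, 20, 74, 45, 3, 89]
  L1: h(29,20)=(29*31+20)%997=919 h(74,45)=(74*31+45)%997=345 h(3,89)=(3*31+89)%997=182 -> [919, 345, 182]
  L2: h(919,345)=(919*31+345)%997=918 h(182,182)=(182*31+182)%997=839 -> [918, 839]
  L3: h(918,839)=(918*31+839)%997=384 -> [384]
  root=384
After append 42 (leaves=[29, 20, 74, 45, 3, 89, 42]):
  L0: [29, 20, 74, 45, 3, 89, 42]
  L1: h(29,20)=(29*31+20)%997=919 h(74,45)=(74*31+45)%997=345 h(3,89)=(3*31+89)%997=182 h(42,42)=(42*31+42)%997=347 -> [919, 345, 182, 347]
  L2: h(919,345)=(919*31+345)%997=918 h(182,347)=(182*31+347)%997=7 -> [918, 7]
  L3: h(918,7)=(918*31+7)%997=549 -> [549]
  root=549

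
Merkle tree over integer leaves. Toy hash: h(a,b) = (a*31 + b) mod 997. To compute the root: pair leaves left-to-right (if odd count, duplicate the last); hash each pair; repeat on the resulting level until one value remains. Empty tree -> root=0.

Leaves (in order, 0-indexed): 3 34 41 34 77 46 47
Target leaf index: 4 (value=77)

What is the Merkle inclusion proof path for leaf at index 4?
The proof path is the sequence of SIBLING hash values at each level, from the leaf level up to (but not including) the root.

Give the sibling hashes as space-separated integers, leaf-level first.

Answer: 46 507 257

Derivation:
L0 (leaves): [3, 34, 41, 34, 77, 46, 47], target index=4
L1: h(3,34)=(3*31+34)%997=127 [pair 0] h(41,34)=(41*31+34)%997=308 [pair 1] h(77,46)=(77*31+46)%997=439 [pair 2] h(47,47)=(47*31+47)%997=507 [pair 3] -> [127, 308, 439, 507]
  Sibling for proof at L0: 46
L2: h(127,308)=(127*31+308)%997=257 [pair 0] h(439,507)=(439*31+507)%997=158 [pair 1] -> [257, 158]
  Sibling for proof at L1: 507
L3: h(257,158)=(257*31+158)%997=149 [pair 0] -> [149]
  Sibling for proof at L2: 257
Root: 149
Proof path (sibling hashes from leaf to root): [46, 507, 257]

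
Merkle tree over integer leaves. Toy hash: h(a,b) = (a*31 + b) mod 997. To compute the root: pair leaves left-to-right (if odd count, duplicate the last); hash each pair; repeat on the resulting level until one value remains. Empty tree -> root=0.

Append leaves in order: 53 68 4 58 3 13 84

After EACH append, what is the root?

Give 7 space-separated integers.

Answer: 53 714 328 382 956 279 867

Derivation:
After append 53 (leaves=[53]):
  L0: [53]
  root=53
After append 68 (leaves=[53, 68]):
  L0: [53, 68]
  L1: h(53,68)=(53*31+68)%997=714 -> [714]
  root=714
After append 4 (leaves=[53, 68, 4]):
  L0: [53, 68, 4]
  L1: h(53,68)=(53*31+68)%997=714 h(4,4)=(4*31+4)%997=128 -> [714, 128]
  L2: h(714,128)=(714*31+128)%997=328 -> [328]
  root=328
After append 58 (leaves=[53, 68, 4, 58]):
  L0: [53, 68, 4, 58]
  L1: h(53,68)=(53*31+68)%997=714 h(4,58)=(4*31+58)%997=182 -> [714, 182]
  L2: h(714,182)=(714*31+182)%997=382 -> [382]
  root=382
After append 3 (leaves=[53, 68, 4, 58, 3]):
  L0: [53, 68, 4, 58, 3]
  L1: h(53,68)=(53*31+68)%997=714 h(4,58)=(4*31+58)%997=182 h(3,3)=(3*31+3)%997=96 -> [714, 182, 96]
  L2: h(714,182)=(714*31+182)%997=382 h(96,96)=(96*31+96)%997=81 -> [382, 81]
  L3: h(382,81)=(382*31+81)%997=956 -> [956]
  root=956
After append 13 (leaves=[53, 68, 4, 58, 3, 13]):
  L0: [53, 68, 4, 58, 3, 13]
  L1: h(53,68)=(53*31+68)%997=714 h(4,58)=(4*31+58)%997=182 h(3,13)=(3*31+13)%997=106 -> [714, 182, 106]
  L2: h(714,182)=(714*31+182)%997=382 h(106,106)=(106*31+106)%997=401 -> [382, 401]
  L3: h(382,401)=(382*31+401)%997=279 -> [279]
  root=279
After append 84 (leaves=[53, 68, 4, 58, 3, 13, 84]):
  L0: [53, 68, 4, 58, 3, 13, 84]
  L1: h(53,68)=(53*31+68)%997=714 h(4,58)=(4*31+58)%997=182 h(3,13)=(3*31+13)%997=106 h(84,84)=(84*31+84)%997=694 -> [714, 182, 106, 694]
  L2: h(714,182)=(714*31+182)%997=382 h(106,694)=(106*31+694)%997=989 -> [382, 989]
  L3: h(382,989)=(382*31+989)%997=867 -> [867]
  root=867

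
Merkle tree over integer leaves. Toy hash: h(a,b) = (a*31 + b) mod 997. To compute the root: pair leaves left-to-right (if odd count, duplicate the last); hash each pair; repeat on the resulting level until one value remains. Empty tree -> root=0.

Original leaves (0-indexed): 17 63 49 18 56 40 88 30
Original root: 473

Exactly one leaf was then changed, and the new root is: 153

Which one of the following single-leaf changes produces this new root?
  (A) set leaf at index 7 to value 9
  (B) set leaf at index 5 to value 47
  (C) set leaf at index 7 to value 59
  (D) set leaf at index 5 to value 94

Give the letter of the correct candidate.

Answer: D

Derivation:
Original leaves: [17, 63, 49, 18, 56, 40, 88, 30]
Target new root: 153
Try each candidate change and compute the resulting root:
Candidate A: set leaf[7] = 9 -> leaves = [17, 63, 49, 18, 56, 40, 88, 9]
  L0: [17, 63, 49, 18, 56, 40, 88, 9]
  L1: h(17,63)=(17*31+63)%997=590 h(49,18)=(49*31+18)%997=540 h(56,40)=(56*31+40)%997=779 h(88,9)=(88*31+9)%997=743 -> [590, 540, 779, 743]
  L2: h(590,540)=(590*31+540)%997=884 h(779,743)=(779*31+743)%997=964 -> [884, 964]
  L3: h(884,964)=(884*31+964)%997=452 -> [452]
  root = 452 != target 153
Candidate B: set leaf[5] = 47 -> leaves = [17, 63, 49, 18, 56, 47, 88, 30]
  L0: [17, 63, 49, 18, 56, 47, 88, 30]
  L1: h(17,63)=(17*31+63)%997=590 h(49,18)=(49*31+18)%997=540 h(56,47)=(56*31+47)%997=786 h(88,30)=(88*31+30)%997=764 -> [590, 540, 786, 764]
  L2: h(590,540)=(590*31+540)%997=884 h(786,764)=(786*31+764)%997=205 -> [884, 205]
  L3: h(884,205)=(884*31+205)%997=690 -> [690]
  root = 690 != target 153
Candidate C: set leaf[7] = 59 -> leaves = [17, 63, 49, 18, 56, 40, 88, 59]
  L0: [17, 63, 49, 18, 56, 40, 88, 59]
  L1: h(17,63)=(17*31+63)%997=590 h(49,18)=(49*31+18)%997=540 h(56,40)=(56*31+40)%997=779 h(88,59)=(88*31+59)%997=793 -> [590, 540, 779, 793]
  L2: h(590,540)=(590*31+540)%997=884 h(779,793)=(779*31+793)%997=17 -> [884, 17]
  L3: h(884,17)=(884*31+17)%997=502 -> [502]
  root = 502 != target 153
Candidate D: set leaf[5] = 94 -> leaves = [17, 63, 49, 18, 56, 94, 88, 30]
  L0: [17, 63, 49, 18, 56, 94, 88, 30]
  L1: h(17,63)=(17*31+63)%997=590 h(49,18)=(49*31+18)%997=540 h(56,94)=(56*31+94)%997=833 h(88,30)=(88*31+30)%997=764 -> [590, 540, 833, 764]
  L2: h(590,540)=(590*31+540)%997=884 h(833,764)=(833*31+764)%997=665 -> [884, 665]
  L3: h(884,665)=(884*31+665)%997=153 -> [153]
  root = 153 == target 153  ** MATCH **
Candidate D produces the target root.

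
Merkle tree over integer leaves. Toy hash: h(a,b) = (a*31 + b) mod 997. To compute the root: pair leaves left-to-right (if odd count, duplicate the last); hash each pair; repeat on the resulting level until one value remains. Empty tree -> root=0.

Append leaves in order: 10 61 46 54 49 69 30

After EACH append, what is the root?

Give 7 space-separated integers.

Answer: 10 371 12 20 946 589 958

Derivation:
After append 10 (leaves=[10]):
  L0: [10]
  root=10
After append 61 (leaves=[10, 61]):
  L0: [10, 61]
  L1: h(10,61)=(10*31+61)%997=371 -> [371]
  root=371
After append 46 (leaves=[10, 61, 46]):
  L0: [10, 61, 46]
  L1: h(10,61)=(10*31+61)%997=371 h(46,46)=(46*31+46)%997=475 -> [371, 475]
  L2: h(371,475)=(371*31+475)%997=12 -> [12]
  root=12
After append 54 (leaves=[10, 61, 46, 54]):
  L0: [10, 61, 46, 54]
  L1: h(10,61)=(10*31+61)%997=371 h(46,54)=(46*31+54)%997=483 -> [371, 483]
  L2: h(371,483)=(371*31+483)%997=20 -> [20]
  root=20
After append 49 (leaves=[10, 61, 46, 54, 49]):
  L0: [10, 61, 46, 54, 49]
  L1: h(10,61)=(10*31+61)%997=371 h(46,54)=(46*31+54)%997=483 h(49,49)=(49*31+49)%997=571 -> [371, 483, 571]
  L2: h(371,483)=(371*31+483)%997=20 h(571,571)=(571*31+571)%997=326 -> [20, 326]
  L3: h(20,326)=(20*31+326)%997=946 -> [946]
  root=946
After append 69 (leaves=[10, 61, 46, 54, 49, 69]):
  L0: [10, 61, 46, 54, 49, 69]
  L1: h(10,61)=(10*31+61)%997=371 h(46,54)=(46*31+54)%997=483 h(49,69)=(49*31+69)%997=591 -> [371, 483, 591]
  L2: h(371,483)=(371*31+483)%997=20 h(591,591)=(591*31+591)%997=966 -> [20, 966]
  L3: h(20,966)=(20*31+966)%997=589 -> [589]
  root=589
After append 30 (leaves=[10, 61, 46, 54, 49, 69, 30]):
  L0: [10, 61, 46, 54, 49, 69, 30]
  L1: h(10,61)=(10*31+61)%997=371 h(46,54)=(46*31+54)%997=483 h(49,69)=(49*31+69)%997=591 h(30,30)=(30*31+30)%997=960 -> [371, 483, 591, 960]
  L2: h(371,483)=(371*31+483)%997=20 h(591,960)=(591*31+960)%997=338 -> [20, 338]
  L3: h(20,338)=(20*31+338)%997=958 -> [958]
  root=958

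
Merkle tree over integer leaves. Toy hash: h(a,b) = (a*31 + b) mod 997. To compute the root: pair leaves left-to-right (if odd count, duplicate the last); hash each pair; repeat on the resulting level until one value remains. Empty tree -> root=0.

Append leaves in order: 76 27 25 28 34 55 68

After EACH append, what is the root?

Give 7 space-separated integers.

Answer: 76 389 895 898 840 515 585

Derivation:
After append 76 (leaves=[76]):
  L0: [76]
  root=76
After append 27 (leaves=[76, 27]):
  L0: [76, 27]
  L1: h(76,27)=(76*31+27)%997=389 -> [389]
  root=389
After append 25 (leaves=[76, 27, 25]):
  L0: [76, 27, 25]
  L1: h(76,27)=(76*31+27)%997=389 h(25,25)=(25*31+25)%997=800 -> [389, 800]
  L2: h(389,800)=(389*31+800)%997=895 -> [895]
  root=895
After append 28 (leaves=[76, 27, 25, 28]):
  L0: [76, 27, 25, 28]
  L1: h(76,27)=(76*31+27)%997=389 h(25,28)=(25*31+28)%997=803 -> [389, 803]
  L2: h(389,803)=(389*31+803)%997=898 -> [898]
  root=898
After append 34 (leaves=[76, 27, 25, 28, 34]):
  L0: [76, 27, 25, 28, 34]
  L1: h(76,27)=(76*31+27)%997=389 h(25,28)=(25*31+28)%997=803 h(34,34)=(34*31+34)%997=91 -> [389, 803, 91]
  L2: h(389,803)=(389*31+803)%997=898 h(91,91)=(91*31+91)%997=918 -> [898, 918]
  L3: h(898,918)=(898*31+918)%997=840 -> [840]
  root=840
After append 55 (leaves=[76, 27, 25, 28, 34, 55]):
  L0: [76, 27, 25, 28, 34, 55]
  L1: h(76,27)=(76*31+27)%997=389 h(25,28)=(25*31+28)%997=803 h(34,55)=(34*31+55)%997=112 -> [389, 803, 112]
  L2: h(389,803)=(389*31+803)%997=898 h(112,112)=(112*31+112)%997=593 -> [898, 593]
  L3: h(898,593)=(898*31+593)%997=515 -> [515]
  root=515
After append 68 (leaves=[76, 27, 25, 28, 34, 55, 68]):
  L0: [76, 27, 25, 28, 34, 55, 68]
  L1: h(76,27)=(76*31+27)%997=389 h(25,28)=(25*31+28)%997=803 h(34,55)=(34*31+55)%997=112 h(68,68)=(68*31+68)%997=182 -> [389, 803, 112, 182]
  L2: h(389,803)=(389*31+803)%997=898 h(112,182)=(112*31+182)%997=663 -> [898, 663]
  L3: h(898,663)=(898*31+663)%997=585 -> [585]
  root=585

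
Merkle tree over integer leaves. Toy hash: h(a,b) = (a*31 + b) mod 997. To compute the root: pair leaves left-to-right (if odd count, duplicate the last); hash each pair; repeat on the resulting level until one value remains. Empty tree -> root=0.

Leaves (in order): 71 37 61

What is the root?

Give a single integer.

Answer: 543

Derivation:
L0: [71, 37, 61]
L1: h(71,37)=(71*31+37)%997=244 h(61,61)=(61*31+61)%997=955 -> [244, 955]
L2: h(244,955)=(244*31+955)%997=543 -> [543]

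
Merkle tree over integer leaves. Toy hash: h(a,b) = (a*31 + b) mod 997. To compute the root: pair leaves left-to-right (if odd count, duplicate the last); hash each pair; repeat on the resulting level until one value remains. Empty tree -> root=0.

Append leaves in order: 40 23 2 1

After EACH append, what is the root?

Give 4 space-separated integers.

Answer: 40 266 334 333

Derivation:
After append 40 (leaves=[40]):
  L0: [40]
  root=40
After append 23 (leaves=[40, 23]):
  L0: [40, 23]
  L1: h(40,23)=(40*31+23)%997=266 -> [266]
  root=266
After append 2 (leaves=[40, 23, 2]):
  L0: [40, 23, 2]
  L1: h(40,23)=(40*31+23)%997=266 h(2,2)=(2*31+2)%997=64 -> [266, 64]
  L2: h(266,64)=(266*31+64)%997=334 -> [334]
  root=334
After append 1 (leaves=[40, 23, 2, 1]):
  L0: [40, 23, 2, 1]
  L1: h(40,23)=(40*31+23)%997=266 h(2,1)=(2*31+1)%997=63 -> [266, 63]
  L2: h(266,63)=(266*31+63)%997=333 -> [333]
  root=333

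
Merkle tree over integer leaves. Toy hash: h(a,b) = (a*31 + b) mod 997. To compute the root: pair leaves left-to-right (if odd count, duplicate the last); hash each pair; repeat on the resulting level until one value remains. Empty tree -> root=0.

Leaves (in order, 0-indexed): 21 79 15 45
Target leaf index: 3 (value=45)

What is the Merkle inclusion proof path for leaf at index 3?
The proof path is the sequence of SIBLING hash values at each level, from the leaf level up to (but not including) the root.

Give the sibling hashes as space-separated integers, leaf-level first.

Answer: 15 730

Derivation:
L0 (leaves): [21, 79, 15, 45], target index=3
L1: h(21,79)=(21*31+79)%997=730 [pair 0] h(15,45)=(15*31+45)%997=510 [pair 1] -> [730, 510]
  Sibling for proof at L0: 15
L2: h(730,510)=(730*31+510)%997=209 [pair 0] -> [209]
  Sibling for proof at L1: 730
Root: 209
Proof path (sibling hashes from leaf to root): [15, 730]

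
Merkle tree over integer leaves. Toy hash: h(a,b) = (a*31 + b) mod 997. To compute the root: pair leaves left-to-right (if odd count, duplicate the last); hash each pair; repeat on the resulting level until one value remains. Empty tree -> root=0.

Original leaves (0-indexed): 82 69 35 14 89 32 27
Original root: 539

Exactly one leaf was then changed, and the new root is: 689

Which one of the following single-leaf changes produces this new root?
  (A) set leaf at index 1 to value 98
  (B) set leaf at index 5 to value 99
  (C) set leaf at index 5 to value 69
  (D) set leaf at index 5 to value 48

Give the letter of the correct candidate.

Original leaves: [82, 69, 35, 14, 89, 32, 27]
Target new root: 689
Try each candidate change and compute the resulting root:
Candidate A: set leaf[1] = 98 -> leaves = [82, 98, 35, 14, 89, 32, 27]
  L0: [82, 98, 35, 14, 89, 32, 27]
  L1: h(82,98)=(82*31+98)%997=646 h(35,14)=(35*31+14)%997=102 h(89,32)=(89*31+32)%997=797 h(27,27)=(27*31+27)%997=864 -> [646, 102, 797, 864]
  L2: h(646,102)=(646*31+102)%997=188 h(797,864)=(797*31+864)%997=646 -> [188, 646]
  L3: h(188,646)=(188*31+646)%997=492 -> [492]
  root = 492 != target 689
Candidate B: set leaf[5] = 99 -> leaves = [82, 69, 35, 14, 89, 99, 27]
  L0: [82, 69, 35, 14, 89, 99, 27]
  L1: h(82,69)=(82*31+69)%997=617 h(35,14)=(35*31+14)%997=102 h(89,99)=(89*31+99)%997=864 h(27,27)=(27*31+27)%997=864 -> [617, 102, 864, 864]
  L2: h(617,102)=(617*31+102)%997=286 h(864,864)=(864*31+864)%997=729 -> [286, 729]
  L3: h(286,729)=(286*31+729)%997=622 -> [622]
  root = 622 != target 689
Candidate C: set leaf[5] = 69 -> leaves = [82, 69, 35, 14, 89, 69, 27]
  L0: [82, 69, 35, 14, 89, 69, 27]
  L1: h(82,69)=(82*31+69)%997=617 h(35,14)=(35*31+14)%997=102 h(89,69)=(89*31+69)%997=834 h(27,27)=(27*31+27)%997=864 -> [617, 102, 834, 864]
  L2: h(617,102)=(617*31+102)%997=286 h(834,864)=(834*31+864)%997=796 -> [286, 796]
  L3: h(286,796)=(286*31+796)%997=689 -> [689]
  root = 689 == target 689  ** MATCH **
Candidate D: set leaf[5] = 48 -> leaves = [82, 69, 35, 14, 89, 48, 27]
  L0: [82, 69, 35, 14, 89, 48, 27]
  L1: h(82,69)=(82*31+69)%997=617 h(35,14)=(35*31+14)%997=102 h(89,48)=(89*31+48)%997=813 h(27,27)=(27*31+27)%997=864 -> [617, 102, 813, 864]
  L2: h(617,102)=(617*31+102)%997=286 h(813,864)=(813*31+864)%997=145 -> [286, 145]
  L3: h(286,145)=(286*31+145)%997=38 -> [38]
  root = 38 != target 689
Candidate C produces the target root.

Answer: C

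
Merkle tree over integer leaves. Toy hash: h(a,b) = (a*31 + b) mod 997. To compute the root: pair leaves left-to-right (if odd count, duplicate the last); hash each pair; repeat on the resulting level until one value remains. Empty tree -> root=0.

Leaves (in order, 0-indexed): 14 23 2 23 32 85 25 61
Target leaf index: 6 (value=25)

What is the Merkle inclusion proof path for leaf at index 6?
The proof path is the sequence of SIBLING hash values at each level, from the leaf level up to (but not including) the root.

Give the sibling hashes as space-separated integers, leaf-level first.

L0 (leaves): [14, 23, 2, 23, 32, 85, 25, 61], target index=6
L1: h(14,23)=(14*31+23)%997=457 [pair 0] h(2,23)=(2*31+23)%997=85 [pair 1] h(32,85)=(32*31+85)%997=80 [pair 2] h(25,61)=(25*31+61)%997=836 [pair 3] -> [457, 85, 80, 836]
  Sibling for proof at L0: 61
L2: h(457,85)=(457*31+85)%997=294 [pair 0] h(80,836)=(80*31+836)%997=325 [pair 1] -> [294, 325]
  Sibling for proof at L1: 80
L3: h(294,325)=(294*31+325)%997=466 [pair 0] -> [466]
  Sibling for proof at L2: 294
Root: 466
Proof path (sibling hashes from leaf to root): [61, 80, 294]

Answer: 61 80 294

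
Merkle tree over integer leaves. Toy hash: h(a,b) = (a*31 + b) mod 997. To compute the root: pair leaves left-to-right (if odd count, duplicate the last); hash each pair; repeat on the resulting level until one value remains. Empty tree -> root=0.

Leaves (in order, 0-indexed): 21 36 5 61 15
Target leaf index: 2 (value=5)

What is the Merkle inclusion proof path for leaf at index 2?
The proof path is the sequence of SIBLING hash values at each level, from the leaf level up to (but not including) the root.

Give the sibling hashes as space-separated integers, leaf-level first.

L0 (leaves): [21, 36, 5, 61, 15], target index=2
L1: h(21,36)=(21*31+36)%997=687 [pair 0] h(5,61)=(5*31+61)%997=216 [pair 1] h(15,15)=(15*31+15)%997=480 [pair 2] -> [687, 216, 480]
  Sibling for proof at L0: 61
L2: h(687,216)=(687*31+216)%997=576 [pair 0] h(480,480)=(480*31+480)%997=405 [pair 1] -> [576, 405]
  Sibling for proof at L1: 687
L3: h(576,405)=(576*31+405)%997=315 [pair 0] -> [315]
  Sibling for proof at L2: 405
Root: 315
Proof path (sibling hashes from leaf to root): [61, 687, 405]

Answer: 61 687 405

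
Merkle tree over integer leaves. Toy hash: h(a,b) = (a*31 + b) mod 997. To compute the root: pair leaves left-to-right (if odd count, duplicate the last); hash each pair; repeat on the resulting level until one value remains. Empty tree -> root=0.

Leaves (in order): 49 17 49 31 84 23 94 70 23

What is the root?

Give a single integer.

L0: [49, 17, 49, 31, 84, 23, 94, 70, 23]
L1: h(49,17)=(49*31+17)%997=539 h(49,31)=(49*31+31)%997=553 h(84,23)=(84*31+23)%997=633 h(94,70)=(94*31+70)%997=990 h(23,23)=(23*31+23)%997=736 -> [539, 553, 633, 990, 736]
L2: h(539,553)=(539*31+553)%997=313 h(633,990)=(633*31+990)%997=673 h(736,736)=(736*31+736)%997=621 -> [313, 673, 621]
L3: h(313,673)=(313*31+673)%997=406 h(621,621)=(621*31+621)%997=929 -> [406, 929]
L4: h(406,929)=(406*31+929)%997=554 -> [554]

Answer: 554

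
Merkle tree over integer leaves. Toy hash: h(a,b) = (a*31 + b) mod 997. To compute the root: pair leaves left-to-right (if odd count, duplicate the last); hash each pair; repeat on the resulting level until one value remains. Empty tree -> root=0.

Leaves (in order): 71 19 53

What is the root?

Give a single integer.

Answer: 726

Derivation:
L0: [71, 19, 53]
L1: h(71,19)=(71*31+19)%997=226 h(53,53)=(53*31+53)%997=699 -> [226, 699]
L2: h(226,699)=(226*31+699)%997=726 -> [726]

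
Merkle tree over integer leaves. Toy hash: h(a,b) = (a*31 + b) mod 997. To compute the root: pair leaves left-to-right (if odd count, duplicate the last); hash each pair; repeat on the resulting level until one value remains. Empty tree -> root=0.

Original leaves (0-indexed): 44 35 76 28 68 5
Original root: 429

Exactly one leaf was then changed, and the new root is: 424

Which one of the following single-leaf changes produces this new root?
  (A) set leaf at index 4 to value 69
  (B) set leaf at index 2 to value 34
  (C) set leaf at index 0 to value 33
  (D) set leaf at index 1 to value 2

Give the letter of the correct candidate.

Answer: A

Derivation:
Original leaves: [44, 35, 76, 28, 68, 5]
Target new root: 424
Try each candidate change and compute the resulting root:
Candidate A: set leaf[4] = 69 -> leaves = [44, 35, 76, 28, 69, 5]
  L0: [44, 35, 76, 28, 69, 5]
  L1: h(44,35)=(44*31+35)%997=402 h(76,28)=(76*31+28)%997=390 h(69,5)=(69*31+5)%997=150 -> [402, 390, 150]
  L2: h(402,390)=(402*31+390)%997=888 h(150,150)=(150*31+150)%997=812 -> [888, 812]
  L3: h(888,812)=(888*31+812)%997=424 -> [424]
  root = 424 == target 424  ** MATCH **
Candidate B: set leaf[2] = 34 -> leaves = [44, 35, 34, 28, 68, 5]
  L0: [44, 35, 34, 28, 68, 5]
  L1: h(44,35)=(44*31+35)%997=402 h(34,28)=(34*31+28)%997=85 h(68,5)=(68*31+5)%997=119 -> [402, 85, 119]
  L2: h(402,85)=(402*31+85)%997=583 h(119,119)=(119*31+119)%997=817 -> [583, 817]
  L3: h(583,817)=(583*31+817)%997=944 -> [944]
  root = 944 != target 424
Candidate C: set leaf[0] = 33 -> leaves = [33, 35, 76, 28, 68, 5]
  L0: [33, 35, 76, 28, 68, 5]
  L1: h(33,35)=(33*31+35)%997=61 h(76,28)=(76*31+28)%997=390 h(68,5)=(68*31+5)%997=119 -> [61, 390, 119]
  L2: h(61,390)=(61*31+390)%997=287 h(119,119)=(119*31+119)%997=817 -> [287, 817]
  L3: h(287,817)=(287*31+817)%997=741 -> [741]
  root = 741 != target 424
Candidate D: set leaf[1] = 2 -> leaves = [44, 2, 76, 28, 68, 5]
  L0: [44, 2, 76, 28, 68, 5]
  L1: h(44,2)=(44*31+2)%997=369 h(76,28)=(76*31+28)%997=390 h(68,5)=(68*31+5)%997=119 -> [369, 390, 119]
  L2: h(369,390)=(369*31+390)%997=862 h(119,119)=(119*31+119)%997=817 -> [862, 817]
  L3: h(862,817)=(862*31+817)%997=620 -> [620]
  root = 620 != target 424
Candidate A produces the target root.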